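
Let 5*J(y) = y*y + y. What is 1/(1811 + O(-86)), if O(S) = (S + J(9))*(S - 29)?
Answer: 1/9631 ≈ 0.00010383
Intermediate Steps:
J(y) = y/5 + y**2/5 (J(y) = (y*y + y)/5 = (y**2 + y)/5 = (y + y**2)/5 = y/5 + y**2/5)
O(S) = (-29 + S)*(18 + S) (O(S) = (S + (1/5)*9*(1 + 9))*(S - 29) = (S + (1/5)*9*10)*(-29 + S) = (S + 18)*(-29 + S) = (18 + S)*(-29 + S) = (-29 + S)*(18 + S))
1/(1811 + O(-86)) = 1/(1811 + (-522 + (-86)**2 - 11*(-86))) = 1/(1811 + (-522 + 7396 + 946)) = 1/(1811 + 7820) = 1/9631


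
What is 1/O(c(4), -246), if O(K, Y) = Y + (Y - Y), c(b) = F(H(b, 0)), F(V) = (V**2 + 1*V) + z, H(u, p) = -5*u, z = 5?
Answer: -1/246 ≈ -0.0040650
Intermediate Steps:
F(V) = 5 + V + V**2 (F(V) = (V**2 + 1*V) + 5 = (V**2 + V) + 5 = (V + V**2) + 5 = 5 + V + V**2)
c(b) = 5 - 5*b + 25*b**2 (c(b) = 5 - 5*b + (-5*b)**2 = 5 - 5*b + 25*b**2)
O(K, Y) = Y (O(K, Y) = Y + 0 = Y)
1/O(c(4), -246) = 1/(-246) = -1/246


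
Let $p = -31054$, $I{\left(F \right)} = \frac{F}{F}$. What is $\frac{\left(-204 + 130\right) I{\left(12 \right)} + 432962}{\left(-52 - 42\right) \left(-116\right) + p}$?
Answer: $- \frac{216444}{10075} \approx -21.483$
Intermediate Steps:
$I{\left(F \right)} = 1$
$\frac{\left(-204 + 130\right) I{\left(12 \right)} + 432962}{\left(-52 - 42\right) \left(-116\right) + p} = \frac{\left(-204 + 130\right) 1 + 432962}{\left(-52 - 42\right) \left(-116\right) - 31054} = \frac{\left(-74\right) 1 + 432962}{\left(-94\right) \left(-116\right) - 31054} = \frac{-74 + 432962}{10904 - 31054} = \frac{432888}{-20150} = 432888 \left(- \frac{1}{20150}\right) = - \frac{216444}{10075}$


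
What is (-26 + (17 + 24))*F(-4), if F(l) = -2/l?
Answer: 15/2 ≈ 7.5000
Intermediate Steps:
(-26 + (17 + 24))*F(-4) = (-26 + (17 + 24))*(-2/(-4)) = (-26 + 41)*(-2*(-¼)) = 15*(½) = 15/2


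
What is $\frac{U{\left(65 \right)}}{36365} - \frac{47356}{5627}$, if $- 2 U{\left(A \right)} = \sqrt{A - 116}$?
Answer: $- \frac{47356}{5627} - \frac{i \sqrt{51}}{72730} \approx -8.4158 - 9.8191 \cdot 10^{-5} i$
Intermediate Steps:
$U{\left(A \right)} = - \frac{\sqrt{-116 + A}}{2}$ ($U{\left(A \right)} = - \frac{\sqrt{A - 116}}{2} = - \frac{\sqrt{-116 + A}}{2}$)
$\frac{U{\left(65 \right)}}{36365} - \frac{47356}{5627} = \frac{\left(- \frac{1}{2}\right) \sqrt{-116 + 65}}{36365} - \frac{47356}{5627} = - \frac{\sqrt{-51}}{2} \cdot \frac{1}{36365} - \frac{47356}{5627} = - \frac{i \sqrt{51}}{2} \cdot \frac{1}{36365} - \frac{47356}{5627} = - \frac{i \sqrt{51}}{72730} - \frac{47356}{5627} = - \frac{47356}{5627} - \frac{i \sqrt{51}}{72730}$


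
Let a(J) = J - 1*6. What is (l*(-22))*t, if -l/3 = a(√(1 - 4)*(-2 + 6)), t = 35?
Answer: -13860 + 9240*I*√3 ≈ -13860.0 + 16004.0*I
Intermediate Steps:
a(J) = -6 + J (a(J) = J - 6 = -6 + J)
l = 18 - 12*I*√3 (l = -3*(-6 + √(1 - 4)*(-2 + 6)) = -3*(-6 + √(-3)*4) = -3*(-6 + (I*√3)*4) = -3*(-6 + 4*I*√3) = 18 - 12*I*√3 ≈ 18.0 - 20.785*I)
(l*(-22))*t = ((18 - 12*I*√3)*(-22))*35 = (-396 + 264*I*√3)*35 = -13860 + 9240*I*√3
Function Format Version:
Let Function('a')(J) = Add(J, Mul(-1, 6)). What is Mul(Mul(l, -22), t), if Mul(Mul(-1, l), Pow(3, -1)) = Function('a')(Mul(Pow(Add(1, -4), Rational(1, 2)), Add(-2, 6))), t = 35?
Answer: Add(-13860, Mul(9240, I, Pow(3, Rational(1, 2)))) ≈ Add(-13860., Mul(16004., I))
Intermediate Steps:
Function('a')(J) = Add(-6, J) (Function('a')(J) = Add(J, -6) = Add(-6, J))
l = Add(18, Mul(-12, I, Pow(3, Rational(1, 2)))) (l = Mul(-3, Add(-6, Mul(Pow(Add(1, -4), Rational(1, 2)), Add(-2, 6)))) = Mul(-3, Add(-6, Mul(Pow(-3, Rational(1, 2)), 4))) = Mul(-3, Add(-6, Mul(Mul(I, Pow(3, Rational(1, 2))), 4))) = Mul(-3, Add(-6, Mul(4, I, Pow(3, Rational(1, 2))))) = Add(18, Mul(-12, I, Pow(3, Rational(1, 2)))) ≈ Add(18.000, Mul(-20.785, I)))
Mul(Mul(l, -22), t) = Mul(Mul(Add(18, Mul(-12, I, Pow(3, Rational(1, 2)))), -22), 35) = Mul(Add(-396, Mul(264, I, Pow(3, Rational(1, 2)))), 35) = Add(-13860, Mul(9240, I, Pow(3, Rational(1, 2))))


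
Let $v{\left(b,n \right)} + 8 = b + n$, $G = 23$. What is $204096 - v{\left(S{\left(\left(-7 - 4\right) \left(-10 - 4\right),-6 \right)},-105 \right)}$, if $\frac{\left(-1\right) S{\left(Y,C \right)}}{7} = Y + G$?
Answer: $205448$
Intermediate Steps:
$S{\left(Y,C \right)} = -161 - 7 Y$ ($S{\left(Y,C \right)} = - 7 \left(Y + 23\right) = - 7 \left(23 + Y\right) = -161 - 7 Y$)
$v{\left(b,n \right)} = -8 + b + n$ ($v{\left(b,n \right)} = -8 + \left(b + n\right) = -8 + b + n$)
$204096 - v{\left(S{\left(\left(-7 - 4\right) \left(-10 - 4\right),-6 \right)},-105 \right)} = 204096 - \left(-8 - \left(161 + 7 \left(-7 - 4\right) \left(-10 - 4\right)\right) - 105\right) = 204096 - \left(-8 - \left(161 + 7 \left(\left(-11\right) \left(-14\right)\right)\right) - 105\right) = 204096 - \left(-8 - 1239 - 105\right) = 204096 - -1352 = 204096 + 1352 = 205448$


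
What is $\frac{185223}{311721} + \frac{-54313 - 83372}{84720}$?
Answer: $- \frac{20863765}{20236784} \approx -1.031$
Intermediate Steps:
$\frac{185223}{311721} + \frac{-54313 - 83372}{84720} = 185223 \cdot \frac{1}{311721} + \left(-54313 - 83372\right) \frac{1}{84720} = \frac{2129}{3583} - \frac{9179}{5648} = - \frac{20863765}{20236784}$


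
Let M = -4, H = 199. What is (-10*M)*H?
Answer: 7960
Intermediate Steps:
(-10*M)*H = -10*(-4)*199 = 40*199 = 7960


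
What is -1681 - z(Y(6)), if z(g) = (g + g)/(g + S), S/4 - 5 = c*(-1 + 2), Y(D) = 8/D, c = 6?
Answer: -28578/17 ≈ -1681.1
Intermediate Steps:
S = 44 (S = 20 + 4*(6*(-1 + 2)) = 20 + 4*(6*1) = 20 + 4*6 = 20 + 24 = 44)
z(g) = 2*g/(44 + g) (z(g) = (g + g)/(g + 44) = (2*g)/(44 + g) = 2*g/(44 + g))
-1681 - z(Y(6)) = -1681 - 2*8/6/(44 + 8/6) = -1681 - 2*8*(1/6)/(44 + 8*(1/6)) = -1681 - 2*4/(3*(44 + 4/3)) = -1681 - 2*4/(3*136/3) = -1681 - 2*4*3/(3*136) = -1681 - 1*1/17 = -1681 - 1/17 = -28578/17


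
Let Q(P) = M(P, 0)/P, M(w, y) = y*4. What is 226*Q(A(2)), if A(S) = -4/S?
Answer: 0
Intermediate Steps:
M(w, y) = 4*y
Q(P) = 0 (Q(P) = (4*0)/P = 0/P = 0)
226*Q(A(2)) = 226*0 = 0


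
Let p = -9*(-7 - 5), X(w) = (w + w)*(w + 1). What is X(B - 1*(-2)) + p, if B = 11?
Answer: 472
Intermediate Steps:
X(w) = 2*w*(1 + w) (X(w) = (2*w)*(1 + w) = 2*w*(1 + w))
p = 108 (p = -9*(-12) = 108)
X(B - 1*(-2)) + p = 2*(11 - 1*(-2))*(1 + (11 - 1*(-2))) + 108 = 2*(11 + 2)*(1 + (11 + 2)) + 108 = 2*13*(1 + 13) + 108 = 2*13*14 + 108 = 364 + 108 = 472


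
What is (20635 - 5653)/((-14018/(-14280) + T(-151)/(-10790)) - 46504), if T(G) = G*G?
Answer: -115422226920/358278323443 ≈ -0.32216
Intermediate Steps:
T(G) = G²
(20635 - 5653)/((-14018/(-14280) + T(-151)/(-10790)) - 46504) = (20635 - 5653)/((-14018/(-14280) + (-151)²/(-10790)) - 46504) = 14982/((-14018*(-1/14280) + 22801*(-1/10790)) - 46504) = 14982/((7009/7140 - 22801/10790) - 46504) = 14982/(-8717203/7704060 - 46504) = 14982/(-358278323443/7704060) = 14982*(-7704060/358278323443) = -115422226920/358278323443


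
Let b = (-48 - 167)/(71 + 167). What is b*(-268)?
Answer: 28810/119 ≈ 242.10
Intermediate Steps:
b = -215/238 ≈ -0.90336
b*(-268) = -215/238*(-268) = 28810/119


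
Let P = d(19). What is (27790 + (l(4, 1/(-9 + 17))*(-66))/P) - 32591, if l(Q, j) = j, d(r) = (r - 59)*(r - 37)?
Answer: -4608971/960 ≈ -4801.0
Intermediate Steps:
d(r) = (-59 + r)*(-37 + r)
P = 720 (P = 2183 + 19² - 96*19 = 2183 + 361 - 1824 = 720)
(27790 + (l(4, 1/(-9 + 17))*(-66))/P) - 32591 = (27790 + (-66/(-9 + 17))/720) - 32591 = (27790 + (-66/8)*(1/720)) - 32591 = (27790 + ((⅛)*(-66))*(1/720)) - 32591 = (27790 - 33/4*1/720) - 32591 = (27790 - 11/960) - 32591 = 26678389/960 - 32591 = -4608971/960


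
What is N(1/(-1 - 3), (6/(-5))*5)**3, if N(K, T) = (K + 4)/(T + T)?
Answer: -125/4096 ≈ -0.030518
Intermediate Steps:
N(K, T) = (4 + K)/(2*T) (N(K, T) = (4 + K)/((2*T)) = (4 + K)*(1/(2*T)) = (4 + K)/(2*T))
N(1/(-1 - 3), (6/(-5))*5)**3 = ((4 + 1/(-1 - 3))/(2*(((6/(-5))*5))))**3 = ((4 + 1/(-4))/(2*(((6*(-1/5))*5))))**3 = ((4 - 1/4)/(2*((-6/5*5))))**3 = ((1/2)*(15/4)/(-6))**3 = ((1/2)*(-1/6)*(15/4))**3 = (-5/16)**3 = -125/4096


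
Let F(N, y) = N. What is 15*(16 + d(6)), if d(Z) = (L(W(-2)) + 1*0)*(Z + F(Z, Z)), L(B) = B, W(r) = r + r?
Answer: -480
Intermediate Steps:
W(r) = 2*r
d(Z) = -8*Z (d(Z) = (2*(-2) + 1*0)*(Z + Z) = (-4 + 0)*(2*Z) = -8*Z)
15*(16 + d(6)) = 15*(16 - 8*6) = 15*(16 - 48) = 15*(-32) = -480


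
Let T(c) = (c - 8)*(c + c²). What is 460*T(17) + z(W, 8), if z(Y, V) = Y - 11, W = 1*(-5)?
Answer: 1266824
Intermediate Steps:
W = -5
z(Y, V) = -11 + Y
T(c) = (-8 + c)*(c + c²)
460*T(17) + z(W, 8) = 460*(17*(-8 + 17² - 7*17)) + (-11 - 5) = 460*(17*(-8 + 289 - 119)) - 16 = 460*(17*162) - 16 = 460*2754 - 16 = 1266840 - 16 = 1266824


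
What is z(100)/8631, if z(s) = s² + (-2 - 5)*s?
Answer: 3100/2877 ≈ 1.0775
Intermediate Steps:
z(s) = s² - 7*s
z(100)/8631 = (100*(-7 + 100))/8631 = (100*93)*(1/8631) = 9300*(1/8631) = 3100/2877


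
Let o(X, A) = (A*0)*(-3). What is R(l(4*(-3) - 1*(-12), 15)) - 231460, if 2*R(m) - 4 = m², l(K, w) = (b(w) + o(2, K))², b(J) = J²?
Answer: 2562427709/2 ≈ 1.2812e+9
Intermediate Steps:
o(X, A) = 0 (o(X, A) = 0*(-3) = 0)
l(K, w) = w⁴ (l(K, w) = (w² + 0)² = (w²)² = w⁴)
R(m) = 2 + m²/2
R(l(4*(-3) - 1*(-12), 15)) - 231460 = (2 + (15⁴)²/2) - 231460 = (2 + (½)*50625²) - 231460 = (2 + (½)*2562890625) - 231460 = (2 + 2562890625/2) - 231460 = 2562890629/2 - 231460 = 2562427709/2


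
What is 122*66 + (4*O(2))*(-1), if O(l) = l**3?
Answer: 8020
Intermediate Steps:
122*66 + (4*O(2))*(-1) = 122*66 + (4*2**3)*(-1) = 8052 + (4*8)*(-1) = 8052 + 32*(-1) = 8052 - 32 = 8020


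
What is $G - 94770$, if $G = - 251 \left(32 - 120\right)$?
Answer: $-72682$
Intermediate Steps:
$G = 22088$ ($G = \left(-251\right) \left(-88\right) = 22088$)
$G - 94770 = 22088 - 94770 = -72682$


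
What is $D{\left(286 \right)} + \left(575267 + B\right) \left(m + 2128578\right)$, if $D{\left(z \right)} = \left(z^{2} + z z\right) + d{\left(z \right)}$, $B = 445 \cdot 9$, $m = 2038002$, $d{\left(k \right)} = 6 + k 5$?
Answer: $2413583294788$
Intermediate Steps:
$d{\left(k \right)} = 6 + 5 k$
$B = 4005$
$D{\left(z \right)} = 6 + 2 z^{2} + 5 z$ ($D{\left(z \right)} = \left(z^{2} + z z\right) + \left(6 + 5 z\right) = \left(z^{2} + z^{2}\right) + \left(6 + 5 z\right) = 2 z^{2} + \left(6 + 5 z\right) = 6 + 2 z^{2} + 5 z$)
$D{\left(286 \right)} + \left(575267 + B\right) \left(m + 2128578\right) = \left(6 + 2 \cdot 286^{2} + 5 \cdot 286\right) + \left(575267 + 4005\right) \left(2038002 + 2128578\right) = \left(6 + 2 \cdot 81796 + 1430\right) + 579272 \cdot 4166580 = \left(6 + 163592 + 1430\right) + 2413583129760 = 165028 + 2413583129760 = 2413583294788$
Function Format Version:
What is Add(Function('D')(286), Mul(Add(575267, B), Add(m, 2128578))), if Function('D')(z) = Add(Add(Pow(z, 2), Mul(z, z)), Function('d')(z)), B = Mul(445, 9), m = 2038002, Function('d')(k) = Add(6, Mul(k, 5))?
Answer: 2413583294788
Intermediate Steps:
Function('d')(k) = Add(6, Mul(5, k))
B = 4005
Function('D')(z) = Add(6, Mul(2, Pow(z, 2)), Mul(5, z)) (Function('D')(z) = Add(Add(Pow(z, 2), Mul(z, z)), Add(6, Mul(5, z))) = Add(Add(Pow(z, 2), Pow(z, 2)), Add(6, Mul(5, z))) = Add(Mul(2, Pow(z, 2)), Add(6, Mul(5, z))) = Add(6, Mul(2, Pow(z, 2)), Mul(5, z)))
Add(Function('D')(286), Mul(Add(575267, B), Add(m, 2128578))) = Add(Add(6, Mul(2, Pow(286, 2)), Mul(5, 286)), Mul(Add(575267, 4005), Add(2038002, 2128578))) = Add(Add(6, Mul(2, 81796), 1430), Mul(579272, 4166580)) = Add(Add(6, 163592, 1430), 2413583129760) = Add(165028, 2413583129760) = 2413583294788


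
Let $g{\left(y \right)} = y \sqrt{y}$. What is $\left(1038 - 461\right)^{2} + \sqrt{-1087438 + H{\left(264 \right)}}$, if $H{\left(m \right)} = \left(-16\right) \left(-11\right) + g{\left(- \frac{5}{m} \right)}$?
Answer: $332929 + \frac{\sqrt{-75777812352 - 10 i \sqrt{330}}}{264} \approx 3.3293 \cdot 10^{5} - 1042.7 i$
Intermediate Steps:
$g{\left(y \right)} = y^{\frac{3}{2}}$
$H{\left(m \right)} = 176 + 5 \sqrt{5} \left(- \frac{1}{m}\right)^{\frac{3}{2}}$ ($H{\left(m \right)} = \left(-16\right) \left(-11\right) + \left(- \frac{5}{m}\right)^{\frac{3}{2}} = 176 + 5 \sqrt{5} \left(- \frac{1}{m}\right)^{\frac{3}{2}}$)
$\left(1038 - 461\right)^{2} + \sqrt{-1087438 + H{\left(264 \right)}} = \left(1038 - 461\right)^{2} + \sqrt{-1087438 + \left(176 + 5 \sqrt{5} \left(- \frac{1}{264}\right)^{\frac{3}{2}}\right)} = 577^{2} + \sqrt{-1087438 + \left(176 + 5 \sqrt{5} \left(\left(-1\right) \frac{1}{264}\right)^{\frac{3}{2}}\right)} = 332929 + \sqrt{-1087438 + \left(176 + 5 \sqrt{5} \left(- \frac{1}{264}\right)^{\frac{3}{2}}\right)} = 332929 + \sqrt{-1087438 + \left(176 + 5 \sqrt{5} \left(- \frac{i \sqrt{66}}{34848}\right)\right)} = 332929 + \sqrt{-1087438 + \left(176 - \frac{5 i \sqrt{330}}{34848}\right)} = 332929 + \sqrt{-1087262 - \frac{5 i \sqrt{330}}{34848}}$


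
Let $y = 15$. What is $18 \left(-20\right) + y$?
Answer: $-345$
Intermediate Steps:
$18 \left(-20\right) + y = 18 \left(-20\right) + 15 = -360 + 15 = -345$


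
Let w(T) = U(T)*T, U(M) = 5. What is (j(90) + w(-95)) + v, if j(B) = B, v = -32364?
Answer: -32749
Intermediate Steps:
w(T) = 5*T
(j(90) + w(-95)) + v = (90 + 5*(-95)) - 32364 = (90 - 475) - 32364 = -385 - 32364 = -32749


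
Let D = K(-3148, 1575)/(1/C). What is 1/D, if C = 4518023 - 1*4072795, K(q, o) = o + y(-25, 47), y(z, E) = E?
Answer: 1/722159816 ≈ 1.3847e-9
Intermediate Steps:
K(q, o) = 47 + o (K(q, o) = o + 47 = 47 + o)
C = 445228 (C = 4518023 - 4072795 = 445228)
D = 722159816 (D = (47 + 1575)/(1/445228) = 1622/(1/445228) = 1622*445228 = 722159816)
1/D = 1/722159816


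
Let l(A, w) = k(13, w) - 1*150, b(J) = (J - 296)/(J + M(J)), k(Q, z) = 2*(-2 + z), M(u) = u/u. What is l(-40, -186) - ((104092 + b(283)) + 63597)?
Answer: -47773047/284 ≈ -1.6822e+5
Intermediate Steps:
M(u) = 1
k(Q, z) = -4 + 2*z
b(J) = (-296 + J)/(1 + J) (b(J) = (J - 296)/(J + 1) = (-296 + J)/(1 + J))
l(A, w) = -154 + 2*w (l(A, w) = (-4 + 2*w) - 1*150 = (-4 + 2*w) - 150 = -154 + 2*w)
l(-40, -186) - ((104092 + b(283)) + 63597) = (-154 + 2*(-186)) - ((104092 + (-296 + 283)/(1 + 283)) + 63597) = (-154 - 372) - ((104092 - 13/284) + 63597) = -526 - ((104092 + (1/284)*(-13)) + 63597) = -526 - ((104092 - 13/284) + 63597) = -526 - (29562115/284 + 63597) = -526 - 1*47623663/284 = -526 - 47623663/284 = -47773047/284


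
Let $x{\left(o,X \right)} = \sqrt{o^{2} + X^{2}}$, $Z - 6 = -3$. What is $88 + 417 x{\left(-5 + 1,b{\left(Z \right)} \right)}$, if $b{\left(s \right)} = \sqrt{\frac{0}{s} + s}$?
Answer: $88 + 417 \sqrt{19} \approx 1905.7$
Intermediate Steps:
$Z = 3$ ($Z = 6 - 3 = 3$)
$b{\left(s \right)} = \sqrt{s}$ ($b{\left(s \right)} = \sqrt{0 + s} = \sqrt{s}$)
$x{\left(o,X \right)} = \sqrt{X^{2} + o^{2}}$
$88 + 417 x{\left(-5 + 1,b{\left(Z \right)} \right)} = 88 + 417 \sqrt{\left(\sqrt{3}\right)^{2} + \left(-5 + 1\right)^{2}} = 88 + 417 \sqrt{3 + \left(-4\right)^{2}} = 88 + 417 \sqrt{3 + 16} = 88 + 417 \sqrt{19}$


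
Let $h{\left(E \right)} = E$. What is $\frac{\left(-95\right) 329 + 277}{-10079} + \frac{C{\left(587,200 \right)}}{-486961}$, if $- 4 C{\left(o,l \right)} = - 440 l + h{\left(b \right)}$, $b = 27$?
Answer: $\frac{59453631565}{19632319676} \approx 3.0284$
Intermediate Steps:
$C{\left(o,l \right)} = - \frac{27}{4} + 110 l$ ($C{\left(o,l \right)} = - \frac{- 440 l + 27}{4} = - \frac{27 - 440 l}{4} = - \frac{27}{4} + 110 l$)
$\frac{\left(-95\right) 329 + 277}{-10079} + \frac{C{\left(587,200 \right)}}{-486961} = \frac{\left(-95\right) 329 + 277}{-10079} + \frac{- \frac{27}{4} + 110 \cdot 200}{-486961} = \left(-31255 + 277\right) \left(- \frac{1}{10079}\right) + \left(- \frac{27}{4} + 22000\right) \left(- \frac{1}{486961}\right) = \left(-30978\right) \left(- \frac{1}{10079}\right) + \frac{87973}{4} \left(- \frac{1}{486961}\right) = \frac{30978}{10079} - \frac{87973}{1947844} = \frac{59453631565}{19632319676}$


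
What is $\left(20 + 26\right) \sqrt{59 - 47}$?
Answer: $92 \sqrt{3} \approx 159.35$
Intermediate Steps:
$\left(20 + 26\right) \sqrt{59 - 47} = 46 \sqrt{12} = 46 \cdot 2 \sqrt{3} = 92 \sqrt{3}$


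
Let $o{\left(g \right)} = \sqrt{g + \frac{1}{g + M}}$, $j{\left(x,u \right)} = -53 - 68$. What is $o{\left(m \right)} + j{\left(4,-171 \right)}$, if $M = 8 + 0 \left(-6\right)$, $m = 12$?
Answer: $-121 + \frac{\sqrt{1205}}{10} \approx -117.53$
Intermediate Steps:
$j{\left(x,u \right)} = -121$ ($j{\left(x,u \right)} = -53 - 68 = -121$)
$M = 8$ ($M = 8 + 0 = 8$)
$o{\left(g \right)} = \sqrt{g + \frac{1}{8 + g}}$ ($o{\left(g \right)} = \sqrt{g + \frac{1}{g + 8}} = \sqrt{g + \frac{1}{8 + g}}$)
$o{\left(m \right)} + j{\left(4,-171 \right)} = \sqrt{\frac{1 + 12 \left(8 + 12\right)}{8 + 12}} - 121 = \sqrt{\frac{1 + 12 \cdot 20}{20}} - 121 = \sqrt{\frac{1 + 240}{20}} - 121 = \sqrt{\frac{1}{20} \cdot 241} - 121 = \sqrt{\frac{241}{20}} - 121 = \frac{\sqrt{1205}}{10} - 121 = -121 + \frac{\sqrt{1205}}{10}$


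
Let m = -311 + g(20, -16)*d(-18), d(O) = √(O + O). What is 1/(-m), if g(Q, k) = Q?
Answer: 311/111121 + 120*I/111121 ≈ 0.0027988 + 0.0010799*I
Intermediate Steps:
d(O) = √2*√O (d(O) = √(2*O) = √2*√O)
m = -311 + 120*I (m = -311 + 20*(√2*√(-18)) = -311 + 20*(√2*(3*I*√2)) = -311 + 20*(6*I) = -311 + 120*I ≈ -311.0 + 120.0*I)
1/(-m) = 1/(-(-311 + 120*I)) = 1/(311 - 120*I) = (311 + 120*I)/111121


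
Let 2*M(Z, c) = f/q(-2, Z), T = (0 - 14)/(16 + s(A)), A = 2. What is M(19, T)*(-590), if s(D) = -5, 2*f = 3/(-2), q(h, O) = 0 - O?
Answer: -885/76 ≈ -11.645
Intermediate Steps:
q(h, O) = -O
f = -¾ (f = (3/(-2))/2 = (3*(-½))/2 = (½)*(-3/2) = -¾ ≈ -0.75000)
T = -14/11 (T = (0 - 14)/(16 - 5) = -14/11 ≈ -1.2727)
M(Z, c) = 3/(8*Z) (M(Z, c) = (-3*(-1/Z)/4)/2 = (-(-3)/(4*Z))/2 = (3/(4*Z))/2 = 3/(8*Z))
M(19, T)*(-590) = ((3/8)/19)*(-590) = ((3/8)*(1/19))*(-590) = (3/152)*(-590) = -885/76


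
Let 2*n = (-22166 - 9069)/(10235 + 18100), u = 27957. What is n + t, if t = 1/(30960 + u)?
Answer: -40893685/74196142 ≈ -0.55116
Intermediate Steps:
n = -6247/11334 (n = ((-22166 - 9069)/(10235 + 18100))/2 = (-31235/28335)/2 = (-31235*1/28335)/2 = (½)*(-6247/5667) = -6247/11334 ≈ -0.55117)
t = 1/58917 (t = 1/(30960 + 27957) = 1/58917 ≈ 1.6973e-5)
n + t = -6247/11334 + 1/58917 = -40893685/74196142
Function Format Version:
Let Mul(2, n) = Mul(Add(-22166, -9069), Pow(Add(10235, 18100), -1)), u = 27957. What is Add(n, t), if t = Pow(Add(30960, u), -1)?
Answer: Rational(-40893685, 74196142) ≈ -0.55116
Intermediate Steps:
n = Rational(-6247, 11334) (n = Mul(Rational(1, 2), Mul(Add(-22166, -9069), Pow(Add(10235, 18100), -1))) = Mul(Rational(1, 2), Mul(-31235, Pow(28335, -1))) = Mul(Rational(1, 2), Mul(-31235, Rational(1, 28335))) = Mul(Rational(1, 2), Rational(-6247, 5667)) = Rational(-6247, 11334) ≈ -0.55117)
t = Rational(1, 58917) (t = Pow(Add(30960, 27957), -1) = Pow(58917, -1) = Rational(1, 58917) ≈ 1.6973e-5)
Add(n, t) = Add(Rational(-6247, 11334), Rational(1, 58917)) = Rational(-40893685, 74196142)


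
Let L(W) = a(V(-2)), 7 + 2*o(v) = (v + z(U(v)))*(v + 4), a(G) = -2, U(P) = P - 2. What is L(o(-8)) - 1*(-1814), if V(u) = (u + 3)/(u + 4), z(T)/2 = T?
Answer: 1812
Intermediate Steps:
U(P) = -2 + P
z(T) = 2*T
V(u) = (3 + u)/(4 + u)
o(v) = -7/2 + (-4 + 3*v)*(4 + v)/2 (o(v) = -7/2 + ((v + 2*(-2 + v))*(v + 4))/2 = -7/2 + ((v + (-4 + 2*v))*(4 + v))/2 = -7/2 + ((-4 + 3*v)*(4 + v))/2 = -7/2 + (-4 + 3*v)*(4 + v)/2)
L(W) = -2
L(o(-8)) - 1*(-1814) = -2 - 1*(-1814) = -2 + 1814 = 1812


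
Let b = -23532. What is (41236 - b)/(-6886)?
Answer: -2944/313 ≈ -9.4057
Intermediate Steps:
(41236 - b)/(-6886) = (41236 - 1*(-23532))/(-6886) = (41236 + 23532)*(-1/6886) = 64768*(-1/6886) = -2944/313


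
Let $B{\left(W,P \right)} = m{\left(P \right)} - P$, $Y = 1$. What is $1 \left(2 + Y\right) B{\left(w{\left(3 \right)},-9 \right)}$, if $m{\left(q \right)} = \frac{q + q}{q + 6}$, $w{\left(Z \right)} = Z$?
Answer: $45$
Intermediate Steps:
$m{\left(q \right)} = \frac{2 q}{6 + q}$
$B{\left(W,P \right)} = - P + \frac{2 P}{6 + P}$ ($B{\left(W,P \right)} = \frac{2 P}{6 + P} - P = - P + \frac{2 P}{6 + P}$)
$1 \left(2 + Y\right) B{\left(w{\left(3 \right)},-9 \right)} = 1 \left(2 + 1\right) \left(- \frac{9 \left(-4 - -9\right)}{6 - 9}\right) = 1 \cdot 3 \left(- \frac{9 \left(-4 + 9\right)}{-3}\right) = 3 \left(\left(-9\right) \left(- \frac{1}{3}\right) 5\right) = 3 \cdot 15 = 45$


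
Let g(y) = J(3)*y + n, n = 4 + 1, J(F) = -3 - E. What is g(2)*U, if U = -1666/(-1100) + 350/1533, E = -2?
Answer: 209927/40150 ≈ 5.2286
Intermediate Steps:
J(F) = -1 (J(F) = -3 - 1*(-2) = -3 + 2 = -1)
n = 5
U = 209927/120450 (U = -1666*(-1/1100) + 350*(1/1533) = 833/550 + 50/219 = 209927/120450 ≈ 1.7429)
g(y) = 5 - y (g(y) = -y + 5 = 5 - y)
g(2)*U = (5 - 1*2)*(209927/120450) = (5 - 2)*(209927/120450) = 3*(209927/120450) = 209927/40150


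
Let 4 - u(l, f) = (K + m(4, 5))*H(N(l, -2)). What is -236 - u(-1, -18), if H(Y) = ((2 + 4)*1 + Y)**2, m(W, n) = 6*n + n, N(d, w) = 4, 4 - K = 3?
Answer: 3360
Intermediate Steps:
K = 1 (K = 4 - 1*3 = 4 - 3 = 1)
m(W, n) = 7*n
H(Y) = (6 + Y)**2 (H(Y) = (6*1 + Y)**2 = (6 + Y)**2)
u(l, f) = -3596 (u(l, f) = 4 - (1 + 7*5)*(6 + 4)**2 = 4 - (1 + 35)*10**2 = 4 - 36*100 = 4 - 1*3600 = 4 - 3600 = -3596)
-236 - u(-1, -18) = -236 - 1*(-3596) = -236 + 3596 = 3360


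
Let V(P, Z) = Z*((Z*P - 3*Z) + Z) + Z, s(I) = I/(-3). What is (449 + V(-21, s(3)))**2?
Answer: 180625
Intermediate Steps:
s(I) = -I/3 (s(I) = I*(-1/3) = -I/3)
V(P, Z) = Z + Z*(-2*Z + P*Z) (V(P, Z) = Z*((P*Z - 3*Z) + Z) + Z = Z*((-3*Z + P*Z) + Z) + Z = Z*(-2*Z + P*Z) + Z = Z + Z*(-2*Z + P*Z))
(449 + V(-21, s(3)))**2 = (449 + (-1/3*3)*(1 - (-2)*3/3 - (-7)*3))**2 = (449 - (1 - 2*(-1) - 21*(-1)))**2 = (449 - (1 + 2 + 21))**2 = (449 - 1*24)**2 = (449 - 24)**2 = 425**2 = 180625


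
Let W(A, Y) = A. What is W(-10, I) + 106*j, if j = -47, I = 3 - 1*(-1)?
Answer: -4992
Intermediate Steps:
I = 4 (I = 3 + 1 = 4)
W(-10, I) + 106*j = -10 + 106*(-47) = -10 - 4982 = -4992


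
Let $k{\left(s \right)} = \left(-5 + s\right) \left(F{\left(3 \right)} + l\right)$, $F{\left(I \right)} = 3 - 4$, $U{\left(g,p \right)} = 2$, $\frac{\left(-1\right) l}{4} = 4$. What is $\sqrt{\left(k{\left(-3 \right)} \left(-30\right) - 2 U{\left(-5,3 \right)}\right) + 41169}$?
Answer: $\sqrt{37085} \approx 192.57$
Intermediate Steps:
$l = -16$ ($l = \left(-4\right) 4 = -16$)
$F{\left(I \right)} = -1$
$k{\left(s \right)} = 85 - 17 s$ ($k{\left(s \right)} = \left(-5 + s\right) \left(-1 - 16\right) = \left(-5 + s\right) \left(-17\right) = 85 - 17 s$)
$\sqrt{\left(k{\left(-3 \right)} \left(-30\right) - 2 U{\left(-5,3 \right)}\right) + 41169} = \sqrt{\left(\left(85 - -51\right) \left(-30\right) - 4\right) + 41169} = \sqrt{\left(\left(85 + 51\right) \left(-30\right) - 4\right) + 41169} = \sqrt{\left(136 \left(-30\right) - 4\right) + 41169} = \sqrt{\left(-4080 - 4\right) + 41169} = \sqrt{-4084 + 41169} = \sqrt{37085}$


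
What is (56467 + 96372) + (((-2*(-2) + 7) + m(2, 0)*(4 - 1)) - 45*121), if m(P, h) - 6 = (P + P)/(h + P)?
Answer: 147429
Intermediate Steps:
m(P, h) = 6 + 2*P/(P + h) (m(P, h) = 6 + (P + P)/(h + P) = 6 + (2*P)/(P + h) = 6 + 2*P/(P + h))
(56467 + 96372) + (((-2*(-2) + 7) + m(2, 0)*(4 - 1)) - 45*121) = (56467 + 96372) + (((-2*(-2) + 7) + (2*(3*0 + 4*2)/(2 + 0))*(4 - 1)) - 45*121) = 152839 + (((4 + 7) + (2*(0 + 8)/2)*3) - 5445) = 152839 + ((11 + (2*(1/2)*8)*3) - 5445) = 152839 + ((11 + 8*3) - 5445) = 152839 + ((11 + 24) - 5445) = 152839 + (35 - 5445) = 152839 - 5410 = 147429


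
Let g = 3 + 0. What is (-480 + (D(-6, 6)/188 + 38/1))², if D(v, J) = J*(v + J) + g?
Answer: 6904446649/35344 ≈ 1.9535e+5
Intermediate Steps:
g = 3
D(v, J) = 3 + J*(J + v) (D(v, J) = J*(v + J) + 3 = J*(J + v) + 3 = 3 + J*(J + v))
(-480 + (D(-6, 6)/188 + 38/1))² = (-480 + ((3 + 6² + 6*(-6))/188 + 38/1))² = (-480 + ((3 + 36 - 36)*(1/188) + 38*1))² = (-480 + (3*(1/188) + 38))² = (-480 + (3/188 + 38))² = (-480 + 7147/188)² = (-83093/188)² = 6904446649/35344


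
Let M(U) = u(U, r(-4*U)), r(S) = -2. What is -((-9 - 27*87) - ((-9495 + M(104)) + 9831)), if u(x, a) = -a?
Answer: 2696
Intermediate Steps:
M(U) = 2 (M(U) = -1*(-2) = 2)
-((-9 - 27*87) - ((-9495 + M(104)) + 9831)) = -((-9 - 27*87) - ((-9495 + 2) + 9831)) = -((-9 - 2349) - (-9493 + 9831)) = -(-2358 - 1*338) = -(-2358 - 338) = -1*(-2696) = 2696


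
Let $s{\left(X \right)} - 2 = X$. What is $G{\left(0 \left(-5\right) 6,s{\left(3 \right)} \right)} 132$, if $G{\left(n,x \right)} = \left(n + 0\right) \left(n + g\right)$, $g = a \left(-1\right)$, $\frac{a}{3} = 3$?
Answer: $0$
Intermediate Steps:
$a = 9$ ($a = 3 \cdot 3 = 9$)
$g = -9$ ($g = 9 \left(-1\right) = -9$)
$s{\left(X \right)} = 2 + X$
$G{\left(n,x \right)} = n \left(-9 + n\right)$ ($G{\left(n,x \right)} = \left(n + 0\right) \left(n - 9\right) = n \left(-9 + n\right)$)
$G{\left(0 \left(-5\right) 6,s{\left(3 \right)} \right)} 132 = 0 \left(-5\right) 6 \left(-9 + 0 \left(-5\right) 6\right) 132 = 0 \cdot 6 \left(-9 + 0 \cdot 6\right) 132 = 0 \left(-9 + 0\right) 132 = 0 \left(-9\right) 132 = 0 \cdot 132 = 0$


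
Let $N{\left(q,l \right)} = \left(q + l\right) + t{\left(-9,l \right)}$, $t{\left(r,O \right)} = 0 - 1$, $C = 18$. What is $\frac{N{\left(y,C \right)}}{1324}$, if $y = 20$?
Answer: $\frac{37}{1324} \approx 0.027946$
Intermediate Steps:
$t{\left(r,O \right)} = -1$ ($t{\left(r,O \right)} = 0 - 1 = -1$)
$N{\left(q,l \right)} = -1 + l + q$ ($N{\left(q,l \right)} = \left(q + l\right) - 1 = \left(l + q\right) - 1 = -1 + l + q$)
$\frac{N{\left(y,C \right)}}{1324} = \frac{-1 + 18 + 20}{1324} = 37 \cdot \frac{1}{1324} = \frac{37}{1324}$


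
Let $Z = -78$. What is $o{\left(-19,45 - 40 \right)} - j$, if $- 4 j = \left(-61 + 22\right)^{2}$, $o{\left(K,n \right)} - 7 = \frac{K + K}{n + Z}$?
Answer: $\frac{113229}{292} \approx 387.77$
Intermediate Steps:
$o{\left(K,n \right)} = 7 + \frac{2 K}{-78 + n}$ ($o{\left(K,n \right)} = 7 + \frac{K + K}{n - 78} = 7 + \frac{2 K}{-78 + n}$)
$j = - \frac{1521}{4}$ ($j = - \frac{\left(-61 + 22\right)^{2}}{4} = - \frac{\left(-39\right)^{2}}{4} = \left(- \frac{1}{4}\right) 1521 = - \frac{1521}{4} \approx -380.25$)
$o{\left(-19,45 - 40 \right)} - j = \frac{-546 + 2 \left(-19\right) + 7 \left(45 - 40\right)}{-78 + \left(45 - 40\right)} - - \frac{1521}{4} = \frac{-546 - 38 + 7 \left(45 - 40\right)}{-78 + \left(45 - 40\right)} + \frac{1521}{4} = \frac{-546 - 38 + 7 \cdot 5}{-78 + 5} + \frac{1521}{4} = \frac{-546 - 38 + 35}{-73} + \frac{1521}{4} = \left(- \frac{1}{73}\right) \left(-549\right) + \frac{1521}{4} = \frac{549}{73} + \frac{1521}{4} = \frac{113229}{292}$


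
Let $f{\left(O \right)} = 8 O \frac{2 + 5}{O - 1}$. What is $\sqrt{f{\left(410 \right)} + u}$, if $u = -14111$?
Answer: $\frac{i \sqrt{2351111551}}{409} \approx 118.55 i$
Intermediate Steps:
$f{\left(O \right)} = \frac{56 O}{-1 + O}$ ($f{\left(O \right)} = 8 O \frac{7}{-1 + O} = \frac{56 O}{-1 + O}$)
$\sqrt{f{\left(410 \right)} + u} = \sqrt{56 \cdot 410 \frac{1}{-1 + 410} - 14111} = \sqrt{56 \cdot 410 \cdot \frac{1}{409} - 14111} = \sqrt{\frac{22960}{409} - 14111} = \sqrt{- \frac{5748439}{409}} = \frac{i \sqrt{2351111551}}{409}$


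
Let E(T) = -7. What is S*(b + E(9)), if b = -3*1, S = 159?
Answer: -1590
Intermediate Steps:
b = -3
S*(b + E(9)) = 159*(-3 - 7) = 159*(-10) = -1590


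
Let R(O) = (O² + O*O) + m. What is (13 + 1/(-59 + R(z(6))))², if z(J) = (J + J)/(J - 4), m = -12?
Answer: 196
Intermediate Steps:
z(J) = 2*J/(-4 + J) (z(J) = (2*J)/(-4 + J) = 2*J/(-4 + J))
R(O) = -12 + 2*O² (R(O) = (O² + O*O) - 12 = (O² + O²) - 12 = 2*O² - 12 = -12 + 2*O²)
(13 + 1/(-59 + R(z(6))))² = (13 + 1/(-59 + (-12 + 2*(2*6/(-4 + 6))²)))² = (13 + 1/(-59 + (-12 + 2*(2*6/2)²)))² = (13 + 1/(-59 + (-12 + 2*(2*6*(½))²)))² = (13 + 1/(-59 + (-12 + 2*6²)))² = (13 + 1/(-59 + (-12 + 2*36)))² = (13 + 1/(-59 + (-12 + 72)))² = (13 + 1/(-59 + 60))² = (13 + 1/1)² = (13 + 1)² = 14² = 196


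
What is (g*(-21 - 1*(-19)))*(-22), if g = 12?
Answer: 528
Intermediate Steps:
(g*(-21 - 1*(-19)))*(-22) = (12*(-21 - 1*(-19)))*(-22) = (12*(-21 + 19))*(-22) = (12*(-2))*(-22) = -24*(-22) = 528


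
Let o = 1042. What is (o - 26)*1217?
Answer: 1236472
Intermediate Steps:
(o - 26)*1217 = (1042 - 26)*1217 = 1016*1217 = 1236472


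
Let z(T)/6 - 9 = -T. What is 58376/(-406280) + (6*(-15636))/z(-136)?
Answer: -31805293/294553 ≈ -107.98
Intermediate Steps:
z(T) = 54 - 6*T (z(T) = 54 + 6*(-T) = 54 - 6*T)
58376/(-406280) + (6*(-15636))/z(-136) = 58376/(-406280) + (6*(-15636))/(54 - 6*(-136)) = 58376*(-1/406280) - 93816/(54 + 816) = -7297/50785 - 93816/870 = -7297/50785 - 93816*1/870 = -7297/50785 - 15636/145 = -31805293/294553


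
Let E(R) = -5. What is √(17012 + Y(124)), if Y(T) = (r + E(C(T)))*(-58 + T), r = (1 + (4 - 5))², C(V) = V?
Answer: √16682 ≈ 129.16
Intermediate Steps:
r = 0 (r = (1 - 1)² = 0² = 0)
Y(T) = 290 - 5*T (Y(T) = (0 - 5)*(-58 + T) = -5*(-58 + T) = 290 - 5*T)
√(17012 + Y(124)) = √(17012 + (290 - 5*124)) = √(17012 + (290 - 620)) = √(17012 - 330) = √16682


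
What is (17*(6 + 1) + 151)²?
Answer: 72900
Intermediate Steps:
(17*(6 + 1) + 151)² = (17*7 + 151)² = (119 + 151)² = 270² = 72900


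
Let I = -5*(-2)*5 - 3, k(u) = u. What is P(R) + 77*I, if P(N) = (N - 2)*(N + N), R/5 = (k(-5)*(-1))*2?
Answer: 8419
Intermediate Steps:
R = 50 (R = 5*(-5*(-1)*2) = 5*(5*2) = 5*10 = 50)
P(N) = 2*N*(-2 + N) (P(N) = (-2 + N)*(2*N) = 2*N*(-2 + N))
I = 47 (I = 10*5 - 3 = 50 - 3 = 47)
P(R) + 77*I = 2*50*(-2 + 50) + 77*47 = 2*50*48 + 3619 = 4800 + 3619 = 8419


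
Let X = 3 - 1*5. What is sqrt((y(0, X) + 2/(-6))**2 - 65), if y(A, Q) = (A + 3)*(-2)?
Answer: 4*I*sqrt(14)/3 ≈ 4.9889*I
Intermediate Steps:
X = -2 (X = 3 - 5 = -2)
y(A, Q) = -6 - 2*A (y(A, Q) = (3 + A)*(-2) = -6 - 2*A)
sqrt((y(0, X) + 2/(-6))**2 - 65) = sqrt(((-6 - 2*0) + 2/(-6))**2 - 65) = sqrt(((-6 + 0) + 2*(-1/6))**2 - 65) = sqrt((-6 - 1/3)**2 - 65) = sqrt((-19/3)**2 - 65) = sqrt(361/9 - 65) = sqrt(-224/9) = 4*I*sqrt(14)/3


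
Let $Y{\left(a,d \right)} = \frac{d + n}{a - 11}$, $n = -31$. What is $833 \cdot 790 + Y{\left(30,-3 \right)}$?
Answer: $\frac{12503296}{19} \approx 6.5807 \cdot 10^{5}$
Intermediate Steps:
$Y{\left(a,d \right)} = \frac{-31 + d}{-11 + a}$ ($Y{\left(a,d \right)} = \frac{d - 31}{a - 11} = \frac{-31 + d}{-11 + a}$)
$833 \cdot 790 + Y{\left(30,-3 \right)} = 833 \cdot 790 + \frac{-31 - 3}{-11 + 30} = 658070 + \frac{1}{19} \left(-34\right) = 658070 - \frac{34}{19} = \frac{12503296}{19}$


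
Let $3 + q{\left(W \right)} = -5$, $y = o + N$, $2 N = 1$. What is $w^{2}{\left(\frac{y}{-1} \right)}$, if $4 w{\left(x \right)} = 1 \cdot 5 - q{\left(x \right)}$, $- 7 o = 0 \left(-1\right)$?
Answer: $\frac{169}{16} \approx 10.563$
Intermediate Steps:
$N = \frac{1}{2}$ ($N = \frac{1}{2} \cdot 1 = \frac{1}{2} \approx 0.5$)
$o = 0$ ($o = - \frac{0 \left(-1\right)}{7} = \left(- \frac{1}{7}\right) 0 = 0$)
$y = \frac{1}{2}$ ($y = 0 + \frac{1}{2} = \frac{1}{2} \approx 0.5$)
$q{\left(W \right)} = -8$ ($q{\left(W \right)} = -3 - 5 = -8$)
$w{\left(x \right)} = \frac{13}{4}$ ($w{\left(x \right)} = \frac{1 \cdot 5 - -8}{4} = \frac{5 + 8}{4} = \frac{1}{4} \cdot 13 = \frac{13}{4}$)
$w^{2}{\left(\frac{y}{-1} \right)} = \left(\frac{13}{4}\right)^{2} = \frac{169}{16}$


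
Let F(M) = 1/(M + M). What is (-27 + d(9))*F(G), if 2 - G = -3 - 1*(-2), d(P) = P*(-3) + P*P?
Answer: 9/2 ≈ 4.5000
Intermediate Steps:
d(P) = P² - 3*P (d(P) = -3*P + P² = P² - 3*P)
G = 3 (G = 2 - (-3 - 1*(-2)) = 2 - (-3 + 2) = 2 - 1*(-1) = 2 + 1 = 3)
F(M) = 1/(2*M)
(-27 + d(9))*F(G) = (-27 + 9*(-3 + 9))*((½)/3) = (-27 + 9*6)*((½)*(⅓)) = (-27 + 54)*(⅙) = 27*(⅙) = 9/2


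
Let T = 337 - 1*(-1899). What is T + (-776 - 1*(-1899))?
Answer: 3359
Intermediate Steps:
T = 2236 (T = 337 + 1899 = 2236)
T + (-776 - 1*(-1899)) = 2236 + (-776 - 1*(-1899)) = 2236 + (-776 + 1899) = 2236 + 1123 = 3359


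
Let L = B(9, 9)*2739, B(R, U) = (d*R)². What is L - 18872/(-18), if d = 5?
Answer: 49927711/9 ≈ 5.5475e+6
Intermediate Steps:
B(R, U) = 25*R² (B(R, U) = (5*R)² = 25*R²)
L = 5546475 (L = (25*9²)*2739 = (25*81)*2739 = 2025*2739 = 5546475)
L - 18872/(-18) = 5546475 - 18872/(-18) = 5546475 - 18872*(-1/18) = 5546475 + 9436/9 = 49927711/9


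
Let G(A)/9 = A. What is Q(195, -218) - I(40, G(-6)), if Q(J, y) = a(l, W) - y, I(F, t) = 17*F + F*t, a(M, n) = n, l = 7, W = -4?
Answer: 1694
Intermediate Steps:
G(A) = 9*A
Q(J, y) = -4 - y
Q(195, -218) - I(40, G(-6)) = (-4 - 1*(-218)) - 40*(17 + 9*(-6)) = (-4 + 218) - 40*(17 - 54) = 214 - 40*(-37) = 214 - 1*(-1480) = 214 + 1480 = 1694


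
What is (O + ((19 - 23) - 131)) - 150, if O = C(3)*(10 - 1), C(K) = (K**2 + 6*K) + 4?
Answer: -6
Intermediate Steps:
C(K) = 4 + K**2 + 6*K
O = 279 (O = (4 + 3**2 + 6*3)*(10 - 1) = (4 + 9 + 18)*9 = 31*9 = 279)
(O + ((19 - 23) - 131)) - 150 = (279 + ((19 - 23) - 131)) - 150 = (279 + (-4 - 131)) - 150 = (279 - 135) - 150 = 144 - 150 = -6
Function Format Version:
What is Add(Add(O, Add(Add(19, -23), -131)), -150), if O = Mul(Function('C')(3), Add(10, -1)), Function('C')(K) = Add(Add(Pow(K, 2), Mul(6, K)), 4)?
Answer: -6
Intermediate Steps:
Function('C')(K) = Add(4, Pow(K, 2), Mul(6, K))
O = 279 (O = Mul(Add(4, Pow(3, 2), Mul(6, 3)), Add(10, -1)) = Mul(Add(4, 9, 18), 9) = Mul(31, 9) = 279)
Add(Add(O, Add(Add(19, -23), -131)), -150) = Add(Add(279, Add(Add(19, -23), -131)), -150) = Add(Add(279, Add(-4, -131)), -150) = Add(Add(279, -135), -150) = Add(144, -150) = -6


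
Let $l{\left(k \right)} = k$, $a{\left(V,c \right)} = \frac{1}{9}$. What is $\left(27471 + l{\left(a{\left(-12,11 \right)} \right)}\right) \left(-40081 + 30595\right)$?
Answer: $-260590960$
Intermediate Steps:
$a{\left(V,c \right)} = \frac{1}{9}$
$\left(27471 + l{\left(a{\left(-12,11 \right)} \right)}\right) \left(-40081 + 30595\right) = \left(27471 + \frac{1}{9}\right) \left(-40081 + 30595\right) = \frac{247240}{9} \left(-9486\right) = -260590960$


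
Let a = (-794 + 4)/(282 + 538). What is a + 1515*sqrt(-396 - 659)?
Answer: -79/82 + 1515*I*sqrt(1055) ≈ -0.96341 + 49208.0*I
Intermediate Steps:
a = -79/82 (a = -790/820 = -790*1/820 = -79/82 ≈ -0.96341)
a + 1515*sqrt(-396 - 659) = -79/82 + 1515*sqrt(-396 - 659) = -79/82 + 1515*sqrt(-1055) = -79/82 + 1515*(I*sqrt(1055)) = -79/82 + 1515*I*sqrt(1055)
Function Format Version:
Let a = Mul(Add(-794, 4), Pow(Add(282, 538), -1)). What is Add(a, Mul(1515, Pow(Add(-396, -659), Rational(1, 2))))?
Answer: Add(Rational(-79, 82), Mul(1515, I, Pow(1055, Rational(1, 2)))) ≈ Add(-0.96341, Mul(49208., I))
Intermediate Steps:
a = Rational(-79, 82) (a = Mul(-790, Pow(820, -1)) = Mul(-790, Rational(1, 820)) = Rational(-79, 82) ≈ -0.96341)
Add(a, Mul(1515, Pow(Add(-396, -659), Rational(1, 2)))) = Add(Rational(-79, 82), Mul(1515, Pow(Add(-396, -659), Rational(1, 2)))) = Add(Rational(-79, 82), Mul(1515, Pow(-1055, Rational(1, 2)))) = Add(Rational(-79, 82), Mul(1515, Mul(I, Pow(1055, Rational(1, 2))))) = Add(Rational(-79, 82), Mul(1515, I, Pow(1055, Rational(1, 2))))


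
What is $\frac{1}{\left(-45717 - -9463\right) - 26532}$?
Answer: $- \frac{1}{62786} \approx -1.5927 \cdot 10^{-5}$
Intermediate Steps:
$\frac{1}{\left(-45717 - -9463\right) - 26532} = \frac{1}{\left(-45717 + 9463\right) - 26532} = \frac{1}{-36254 - 26532} = \frac{1}{-62786} = - \frac{1}{62786}$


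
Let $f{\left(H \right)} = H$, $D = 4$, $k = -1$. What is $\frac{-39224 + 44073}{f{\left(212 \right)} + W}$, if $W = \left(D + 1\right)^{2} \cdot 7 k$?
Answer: $\frac{4849}{37} \approx 131.05$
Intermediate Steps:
$W = -175$ ($W = \left(4 + 1\right)^{2} \cdot 7 \left(-1\right) = 5^{2} \cdot 7 \left(-1\right) = 25 \cdot 7 \left(-1\right) = 175 \left(-1\right) = -175$)
$\frac{-39224 + 44073}{f{\left(212 \right)} + W} = \frac{-39224 + 44073}{212 - 175} = \frac{4849}{37}$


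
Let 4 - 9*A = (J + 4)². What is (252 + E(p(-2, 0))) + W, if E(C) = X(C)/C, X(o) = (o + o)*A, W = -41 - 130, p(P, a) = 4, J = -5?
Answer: 245/3 ≈ 81.667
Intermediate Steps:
A = ⅓ (A = 4/9 - (-5 + 4)²/9 = 4/9 - ⅑*(-1)² = 4/9 - ⅑*1 = 4/9 - ⅑ = ⅓ ≈ 0.33333)
W = -171
X(o) = 2*o/3 (X(o) = (o + o)*(⅓) = (2*o)*(⅓) = 2*o/3)
E(C) = ⅔ (E(C) = (2*C/3)/C = ⅔)
(252 + E(p(-2, 0))) + W = (252 + ⅔) - 171 = 758/3 - 171 = 245/3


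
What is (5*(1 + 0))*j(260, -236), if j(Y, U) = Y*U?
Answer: -306800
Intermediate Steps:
j(Y, U) = U*Y
(5*(1 + 0))*j(260, -236) = (5*(1 + 0))*(-236*260) = (5*1)*(-61360) = 5*(-61360) = -306800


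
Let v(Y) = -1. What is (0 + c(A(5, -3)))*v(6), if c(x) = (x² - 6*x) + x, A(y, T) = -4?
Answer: -36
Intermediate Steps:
c(x) = x² - 5*x
(0 + c(A(5, -3)))*v(6) = (0 - 4*(-5 - 4))*(-1) = (0 - 4*(-9))*(-1) = (0 + 36)*(-1) = 36*(-1) = -36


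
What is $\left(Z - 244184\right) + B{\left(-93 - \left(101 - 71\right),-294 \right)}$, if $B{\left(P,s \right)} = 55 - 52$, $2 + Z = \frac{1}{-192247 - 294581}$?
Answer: $- \frac{118875121525}{486828} \approx -2.4418 \cdot 10^{5}$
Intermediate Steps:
$Z = - \frac{973657}{486828}$ ($Z = -2 + \frac{1}{-192247 - 294581} = -2 + \frac{1}{-486828} = -2 - \frac{1}{486828} = - \frac{973657}{486828} \approx -2.0$)
$B{\left(P,s \right)} = 3$
$\left(Z - 244184\right) + B{\left(-93 - \left(101 - 71\right),-294 \right)} = \left(- \frac{973657}{486828} - 244184\right) + 3 = - \frac{118876582009}{486828} + 3 = - \frac{118875121525}{486828}$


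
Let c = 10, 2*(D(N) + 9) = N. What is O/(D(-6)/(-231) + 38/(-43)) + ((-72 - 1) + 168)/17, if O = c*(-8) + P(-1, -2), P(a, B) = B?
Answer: 8438/81 ≈ 104.17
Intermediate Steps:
D(N) = -9 + N/2
O = -82 (O = 10*(-8) - 2 = -80 - 2 = -82)
O/(D(-6)/(-231) + 38/(-43)) + ((-72 - 1) + 168)/17 = -82/((-9 + (½)*(-6))/(-231) + 38/(-43)) + ((-72 - 1) + 168)/17 = -82/((-9 - 3)*(-1/231) + 38*(-1/43)) + (-73 + 168)*(1/17) = -82/(-12*(-1/231) - 38/43) + 95*(1/17) = -82/(4/77 - 38/43) + 95/17 = -82/(-2754/3311) + 95/17 = -82*(-3311/2754) + 95/17 = 135751/1377 + 95/17 = 8438/81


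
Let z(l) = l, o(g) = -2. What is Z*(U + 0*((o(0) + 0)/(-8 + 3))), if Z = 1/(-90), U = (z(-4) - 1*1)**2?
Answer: -5/18 ≈ -0.27778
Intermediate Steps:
U = 25 (U = (-4 - 1*1)**2 = (-4 - 1)**2 = (-5)**2 = 25)
Z = -1/90 ≈ -0.011111
Z*(U + 0*((o(0) + 0)/(-8 + 3))) = -(25 + 0*((-2 + 0)/(-8 + 3)))/90 = -(25 + 0*(-2/(-5)))/90 = -(25 + 0*(-2*(-1/5)))/90 = -(25 + 0*(2/5))/90 = -(25 + 0)/90 = -1/90*25 = -5/18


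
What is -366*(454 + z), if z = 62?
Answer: -188856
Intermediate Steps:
-366*(454 + z) = -366*(454 + 62) = -366*516 = -1*188856 = -188856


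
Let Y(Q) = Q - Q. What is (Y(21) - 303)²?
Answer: 91809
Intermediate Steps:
Y(Q) = 0
(Y(21) - 303)² = (0 - 303)² = (-303)² = 91809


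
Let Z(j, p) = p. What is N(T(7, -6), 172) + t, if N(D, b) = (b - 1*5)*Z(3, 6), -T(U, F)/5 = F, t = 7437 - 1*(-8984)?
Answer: 17423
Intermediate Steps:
t = 16421 (t = 7437 + 8984 = 16421)
T(U, F) = -5*F
N(D, b) = -30 + 6*b (N(D, b) = (b - 1*5)*6 = (b - 5)*6 = (-5 + b)*6 = -30 + 6*b)
N(T(7, -6), 172) + t = (-30 + 6*172) + 16421 = (-30 + 1032) + 16421 = 1002 + 16421 = 17423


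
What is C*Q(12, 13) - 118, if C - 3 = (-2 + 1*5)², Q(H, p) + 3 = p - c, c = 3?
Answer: -34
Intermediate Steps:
Q(H, p) = -6 + p (Q(H, p) = -3 + (p - 1*3) = -3 + (p - 3) = -3 + (-3 + p) = -6 + p)
C = 12 (C = 3 + (-2 + 1*5)² = 3 + (-2 + 5)² = 3 + 3² = 3 + 9 = 12)
C*Q(12, 13) - 118 = 12*(-6 + 13) - 118 = 12*7 - 118 = 84 - 118 = -34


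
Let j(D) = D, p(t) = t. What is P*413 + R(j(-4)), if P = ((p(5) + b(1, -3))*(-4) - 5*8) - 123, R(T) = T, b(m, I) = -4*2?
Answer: -62367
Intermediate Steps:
b(m, I) = -8
P = -151 (P = ((5 - 8)*(-4) - 5*8) - 123 = (-3*(-4) - 40) - 123 = (12 - 40) - 123 = -28 - 123 = -151)
P*413 + R(j(-4)) = -151*413 - 4 = -62363 - 4 = -62367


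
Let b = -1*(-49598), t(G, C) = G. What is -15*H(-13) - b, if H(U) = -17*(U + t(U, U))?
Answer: -56228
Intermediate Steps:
H(U) = -34*U (H(U) = -17*(U + U) = -34*U)
b = 49598
-15*H(-13) - b = -(-510)*(-13) - 1*49598 = -15*442 - 49598 = -6630 - 49598 = -56228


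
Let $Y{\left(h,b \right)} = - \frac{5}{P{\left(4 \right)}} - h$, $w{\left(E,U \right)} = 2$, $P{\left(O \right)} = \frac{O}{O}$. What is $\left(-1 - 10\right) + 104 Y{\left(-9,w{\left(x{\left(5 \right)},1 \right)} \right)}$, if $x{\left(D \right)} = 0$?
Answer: $405$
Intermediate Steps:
$P{\left(O \right)} = 1$
$Y{\left(h,b \right)} = -5 - h$ ($Y{\left(h,b \right)} = - \frac{5}{1} - h = \left(-5\right) 1 - h = -5 - h$)
$\left(-1 - 10\right) + 104 Y{\left(-9,w{\left(x{\left(5 \right)},1 \right)} \right)} = \left(-1 - 10\right) + 104 \left(-5 - -9\right) = \left(-1 - 10\right) + 104 \left(-5 + 9\right) = -11 + 104 \cdot 4 = -11 + 416 = 405$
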